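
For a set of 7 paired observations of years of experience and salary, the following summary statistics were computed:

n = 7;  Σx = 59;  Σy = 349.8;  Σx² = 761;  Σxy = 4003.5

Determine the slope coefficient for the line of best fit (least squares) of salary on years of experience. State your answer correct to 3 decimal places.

4.001

Sxx = Σx² − (Σx)²/n = 761 − 497.285714 = 263.714286
Sxy = Σxy − (Σx)(Σy)/n = 4003.5 − 2948.314286 = 1055.185714
b = Sxy/Sxx = 1055.185714/263.714286 = 4.001246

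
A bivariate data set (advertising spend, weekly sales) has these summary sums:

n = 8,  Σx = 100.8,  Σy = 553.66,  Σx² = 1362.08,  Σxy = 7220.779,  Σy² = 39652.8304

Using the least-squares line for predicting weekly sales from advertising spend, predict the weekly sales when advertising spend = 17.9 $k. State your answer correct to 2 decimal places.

83.30

Sxx = Σx² − (Σx)²/n = 1362.08 − 1270.08 = 92
Sxy = Σxy − (Σx)(Σy)/n = 7220.779 − 6976.116 = 244.663
b = Sxy/Sxx = 244.663/92 = 2.659380
a = ȳ − b·x̄ = 69.2075 − 2.659380·12.6 = 35.699307
ŷ(17.9) = a + b·17.9 = 35.699307 + 2.659380·17.9 = 83.302216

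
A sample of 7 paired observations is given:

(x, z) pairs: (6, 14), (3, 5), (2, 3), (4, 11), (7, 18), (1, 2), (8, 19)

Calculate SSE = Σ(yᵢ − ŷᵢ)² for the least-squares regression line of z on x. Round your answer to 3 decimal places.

8.606

n = 7, Σx = 31, Σy = 72, Σxy = 429, Σx² = 179, Σy² = 1040
Sxx = Σx² − (Σx)²/n = 179 − 137.285714 = 41.714286
Sxy = Σxy − (Σx)(Σy)/n = 429 − 318.857143 = 110.142857
Syy = Σy² − (Σy)²/n = 1040 − 740.571429 = 299.428571
b = Sxy/Sxx = 110.142857/41.714286 = 2.640411
SSE = Syy − b·Sxy = 299.428571 − 2.640411·110.142857 = 8.606164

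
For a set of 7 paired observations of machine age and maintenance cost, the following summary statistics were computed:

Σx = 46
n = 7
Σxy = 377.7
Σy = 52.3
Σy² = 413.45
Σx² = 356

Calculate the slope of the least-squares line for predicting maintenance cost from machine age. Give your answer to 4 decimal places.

0.6332

Sxx = Σx² − (Σx)²/n = 356 − 302.285714 = 53.714286
Sxy = Σxy − (Σx)(Σy)/n = 377.7 − 343.685714 = 34.014286
b = Sxy/Sxx = 34.014286/53.714286 = 0.633245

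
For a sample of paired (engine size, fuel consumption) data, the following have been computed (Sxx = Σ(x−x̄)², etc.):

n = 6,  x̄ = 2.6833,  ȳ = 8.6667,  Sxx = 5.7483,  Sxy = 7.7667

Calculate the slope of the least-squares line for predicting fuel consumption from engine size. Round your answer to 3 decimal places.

b = Sxy/Sxx = 7.7667/5.7483 = 1.351130

1.351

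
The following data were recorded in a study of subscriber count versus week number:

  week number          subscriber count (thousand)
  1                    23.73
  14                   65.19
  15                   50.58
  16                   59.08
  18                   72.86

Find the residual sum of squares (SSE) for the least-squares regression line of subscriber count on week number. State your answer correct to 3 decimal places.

n = 5, Σx = 64, Σy = 271.44, Σxy = 3951.85, Σx² = 1002, Σy² = 16170.2114
Sxx = Σx² − (Σx)²/n = 1002 − 819.2 = 182.8
Sxy = Σxy − (Σx)(Σy)/n = 3951.85 − 3474.432 = 477.418
Syy = Σy² − (Σy)²/n = 16170.2114 − 14735.93472 = 1434.27668
b = Sxy/Sxx = 477.418/182.8 = 2.611696
SSE = Syy − b·Sxy = 1434.27668 − 2.611696·477.418 = 187.406074

187.406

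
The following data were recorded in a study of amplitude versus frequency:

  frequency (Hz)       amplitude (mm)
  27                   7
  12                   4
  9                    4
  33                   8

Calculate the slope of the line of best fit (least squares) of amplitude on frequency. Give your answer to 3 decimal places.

n = 4, Σx = 81, Σy = 23, Σxy = 537, Σx² = 2043
Sxx = Σx² − (Σx)²/n = 2043 − 1640.25 = 402.75
Sxy = Σxy − (Σx)(Σy)/n = 537 − 465.75 = 71.25
b = Sxy/Sxx = 71.25/402.75 = 0.176909

0.177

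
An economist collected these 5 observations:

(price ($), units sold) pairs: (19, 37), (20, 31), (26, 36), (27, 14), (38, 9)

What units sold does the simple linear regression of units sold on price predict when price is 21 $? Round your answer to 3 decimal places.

32.422

n = 5, Σx = 130, Σy = 127, Σxy = 2979, Σx² = 3610
Sxx = Σx² − (Σx)²/n = 3610 − 3380 = 230
Sxy = Σxy − (Σx)(Σy)/n = 2979 − 3302 = -323
b = Sxy/Sxx = -323/230 = -1.404348
a = ȳ − b·x̄ = 25.4 − (-1.404348)·26 = 61.913043
ŷ(21) = a + b·21 = 61.913043 + (-1.404348)·21 = 32.421739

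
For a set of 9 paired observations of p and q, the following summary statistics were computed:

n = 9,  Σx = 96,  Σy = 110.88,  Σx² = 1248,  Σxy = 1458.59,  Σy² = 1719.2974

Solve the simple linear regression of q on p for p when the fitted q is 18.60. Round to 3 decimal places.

Sxx = Σx² − (Σx)²/n = 1248 − 1024 = 224
Sxy = Σxy − (Σx)(Σy)/n = 1458.59 − 1182.72 = 275.87
b = Sxy/Sxx = 275.87/224 = 1.231562
a = ȳ − b·x̄ = 12.32 − 1.231562·10.666667 = -0.816667
Set a + b·x = 18.60: x = (18.60 − (-0.816667)) / 1.231562 = 15.765880

15.766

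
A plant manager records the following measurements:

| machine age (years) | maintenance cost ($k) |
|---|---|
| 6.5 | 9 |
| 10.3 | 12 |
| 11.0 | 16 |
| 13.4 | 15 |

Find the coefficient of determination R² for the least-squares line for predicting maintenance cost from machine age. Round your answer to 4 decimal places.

n = 4, Σx = 41.2, Σy = 52, Σxy = 559.1, Σx² = 448.9, Σy² = 706
Sxx = Σx² − (Σx)²/n = 448.9 − 424.36 = 24.54
Sxy = Σxy − (Σx)(Σy)/n = 559.1 − 535.6 = 23.5
Syy = Σy² − (Σy)²/n = 706 − 676 = 30
R² = Sxy²/(Sxx·Syy) = (23.5)²/(24.54·30) = 0.750136

0.7501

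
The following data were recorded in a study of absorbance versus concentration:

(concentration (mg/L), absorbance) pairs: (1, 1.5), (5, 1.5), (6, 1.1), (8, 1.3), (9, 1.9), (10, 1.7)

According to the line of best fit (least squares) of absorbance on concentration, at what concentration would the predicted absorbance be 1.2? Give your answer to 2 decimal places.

-3.53

n = 6, Σx = 39, Σy = 9, Σxy = 60.1, Σx² = 307
Sxx = Σx² − (Σx)²/n = 307 − 253.5 = 53.5
Sxy = Σxy − (Σx)(Σy)/n = 60.1 − 58.5 = 1.6
b = Sxy/Sxx = 1.6/53.5 = 0.029907
a = ȳ − b·x̄ = 1.5 − 0.029907·6.5 = 1.305607
Set a + b·x = 1.2: x = (1.2 − 1.305607) / 0.029907 = -3.53125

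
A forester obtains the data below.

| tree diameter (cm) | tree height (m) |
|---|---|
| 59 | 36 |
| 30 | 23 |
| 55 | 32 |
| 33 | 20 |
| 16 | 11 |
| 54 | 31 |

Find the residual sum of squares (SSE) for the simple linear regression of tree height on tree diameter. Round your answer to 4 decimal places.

n = 6, Σx = 247, Σy = 153, Σxy = 7084, Σx² = 11667, Σy² = 4331
Sxx = Σx² − (Σx)²/n = 11667 − 10168.166667 = 1498.833333
Sxy = Σxy − (Σx)(Σy)/n = 7084 − 6298.5 = 785.5
Syy = Σy² − (Σy)²/n = 4331 − 3901.5 = 429.5
b = Sxy/Sxx = 785.5/1498.833333 = 0.524074
SSE = Syy − b·Sxy = 429.5 − 0.524074·785.5 = 17.839653

17.8397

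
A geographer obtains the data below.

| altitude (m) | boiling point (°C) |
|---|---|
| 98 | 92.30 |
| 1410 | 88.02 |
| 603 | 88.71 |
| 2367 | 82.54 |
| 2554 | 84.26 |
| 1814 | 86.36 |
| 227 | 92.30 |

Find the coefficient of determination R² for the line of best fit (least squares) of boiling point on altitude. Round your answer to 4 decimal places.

0.9224

n = 7, Σx = 9073, Σy = 614.49, Σxy = 774827.09, Σx² = 17829043, Σy² = 54026.2133
Sxx = Σx² − (Σx)²/n = 17829043 − 11759904.142857 = 6069138.857143
Sxy = Σxy − (Σx)(Σy)/n = 774827.09 − 796466.824286 = -21639.734286
Syy = Σy² − (Σy)²/n = 54026.2133 − 53942.565729 = 83.647571
R² = Sxy²/(Sxx·Syy) = (-21639.734286)²/(6069138.857143·83.647571) = 0.922409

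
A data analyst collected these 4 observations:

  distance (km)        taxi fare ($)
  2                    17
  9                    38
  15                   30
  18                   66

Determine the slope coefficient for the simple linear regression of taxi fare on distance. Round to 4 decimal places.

n = 4, Σx = 44, Σy = 151, Σxy = 2014, Σx² = 634
Sxx = Σx² − (Σx)²/n = 634 − 484 = 150
Sxy = Σxy − (Σx)(Σy)/n = 2014 − 1661 = 353
b = Sxy/Sxx = 353/150 = 2.353333

2.3533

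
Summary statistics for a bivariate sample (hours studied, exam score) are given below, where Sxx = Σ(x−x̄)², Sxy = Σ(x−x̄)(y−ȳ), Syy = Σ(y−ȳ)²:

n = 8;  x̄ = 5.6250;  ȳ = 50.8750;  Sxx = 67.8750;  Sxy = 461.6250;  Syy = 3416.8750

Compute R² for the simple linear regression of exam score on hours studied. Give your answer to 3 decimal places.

R² = Sxy²/(Sxx·Syy) = (461.625)²/(67.875·3416.875) = 0.918840

0.919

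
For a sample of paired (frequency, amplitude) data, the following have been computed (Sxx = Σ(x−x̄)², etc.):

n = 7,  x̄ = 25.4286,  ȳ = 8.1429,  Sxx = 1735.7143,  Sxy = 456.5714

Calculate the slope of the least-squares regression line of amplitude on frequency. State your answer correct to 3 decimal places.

b = Sxy/Sxx = 456.5714/1735.7143 = 0.263045

0.263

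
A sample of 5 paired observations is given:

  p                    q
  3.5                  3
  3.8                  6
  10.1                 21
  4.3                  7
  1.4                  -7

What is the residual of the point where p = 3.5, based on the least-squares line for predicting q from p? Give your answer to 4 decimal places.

0.3551

n = 5, Σx = 23.1, Σy = 30, Σxy = 265.7, Σx² = 149.15
Sxx = Σx² − (Σx)²/n = 149.15 − 106.722 = 42.428
Sxy = Σxy − (Σx)(Σy)/n = 265.7 − 138.6 = 127.1
b = Sxy/Sxx = 127.1/42.428 = 2.995663
a = ȳ − b·x̄ = 6 − 2.995663·4.62 = -7.839964
ŷ(3.5) = -7.839964 + 2.995663·3.5 = 2.644857
residual = y − ŷ = 3 − 2.644857 = 0.355143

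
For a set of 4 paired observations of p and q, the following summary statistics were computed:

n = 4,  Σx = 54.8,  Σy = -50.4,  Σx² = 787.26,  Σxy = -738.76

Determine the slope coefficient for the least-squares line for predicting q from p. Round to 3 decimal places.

Sxx = Σx² − (Σx)²/n = 787.26 − 750.76 = 36.5
Sxy = Σxy − (Σx)(Σy)/n = -738.76 − (-690.48) = -48.28
b = Sxy/Sxx = -48.28/36.5 = -1.322740

-1.323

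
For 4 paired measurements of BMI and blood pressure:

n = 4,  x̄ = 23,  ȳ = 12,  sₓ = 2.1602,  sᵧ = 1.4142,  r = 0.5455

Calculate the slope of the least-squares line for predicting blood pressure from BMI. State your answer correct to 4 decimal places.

0.3571

b = r · sᵧ/sₓ = 0.5455 · 1.4142/2.1602 = 0.357118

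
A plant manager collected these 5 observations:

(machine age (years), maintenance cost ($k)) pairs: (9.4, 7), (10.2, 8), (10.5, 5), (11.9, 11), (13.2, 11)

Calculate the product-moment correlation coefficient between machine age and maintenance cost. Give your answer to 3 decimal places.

0.783

n = 5, Σx = 55.2, Σy = 42, Σxy = 476, Σx² = 618.5, Σy² = 380
Sxx = Σx² − (Σx)²/n = 618.5 − 609.408 = 9.092
Sxy = Σxy − (Σx)(Σy)/n = 476 − 463.68 = 12.32
Syy = Σy² − (Σy)²/n = 380 − 352.8 = 27.2
r = Sxy/√(Sxx·Syy) = 12.32/√(247.3024) = 12.32/15.725851 = 0.783423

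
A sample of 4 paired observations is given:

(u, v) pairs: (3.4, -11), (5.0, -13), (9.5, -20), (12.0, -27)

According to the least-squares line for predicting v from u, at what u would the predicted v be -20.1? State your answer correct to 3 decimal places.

8.773

n = 4, Σx = 29.9, Σy = -71, Σxy = -616.4, Σx² = 270.81
Sxx = Σx² − (Σx)²/n = 270.81 − 223.5025 = 47.3075
Sxy = Σxy − (Σx)(Σy)/n = -616.4 − (-530.725) = -85.675
b = Sxy/Sxx = -85.675/47.3075 = -1.811024
a = ȳ − b·x̄ = -17.75 − (-1.811024)·7.475 = -4.212598
Set a + b·x = -20.1: x = (-20.1 − (-4.212598)) / (-1.811024) = 8.772609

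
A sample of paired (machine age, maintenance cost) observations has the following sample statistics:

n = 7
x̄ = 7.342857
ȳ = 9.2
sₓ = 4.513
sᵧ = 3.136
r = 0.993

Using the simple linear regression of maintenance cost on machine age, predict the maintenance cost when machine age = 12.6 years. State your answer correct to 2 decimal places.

b = r · sᵧ/sₓ = 0.993 · 3.136/4.513 = 0.690017
a = ȳ − b·x̄ = 9.2 − 0.690017·7.342857 = 4.133302
ŷ(12.6) = a + b·12.6 = 4.133302 + 0.690017·12.6 = 12.827520

12.83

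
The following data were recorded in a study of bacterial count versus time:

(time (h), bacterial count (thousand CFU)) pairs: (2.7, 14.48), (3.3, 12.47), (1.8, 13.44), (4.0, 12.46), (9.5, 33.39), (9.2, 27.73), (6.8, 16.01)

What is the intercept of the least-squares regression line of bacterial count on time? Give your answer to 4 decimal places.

n = 7, Σx = 37.3, Σy = 129.98, Σxy = 835.468, Σx² = 258.55
Sxx = Σx² − (Σx)²/n = 258.55 − 198.755714 = 59.794286
Sxy = Σxy − (Σx)(Σy)/n = 835.468 − 692.607714 = 142.860286
b = Sxy/Sxx = 142.860286/59.794286 = 2.389196
a = ȳ − b·x̄ = 18.568571 − 2.389196·5.328571 = 5.837568

5.8376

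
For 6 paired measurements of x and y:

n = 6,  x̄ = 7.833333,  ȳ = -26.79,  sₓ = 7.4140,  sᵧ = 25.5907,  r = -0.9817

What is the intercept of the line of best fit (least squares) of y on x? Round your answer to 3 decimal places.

-0.247

b = r · sᵧ/sₓ = -0.9817 · 25.5907/7.414 = -3.388507
a = ȳ − b·x̄ = -26.79 − (-3.388507)·7.833333 = -0.246697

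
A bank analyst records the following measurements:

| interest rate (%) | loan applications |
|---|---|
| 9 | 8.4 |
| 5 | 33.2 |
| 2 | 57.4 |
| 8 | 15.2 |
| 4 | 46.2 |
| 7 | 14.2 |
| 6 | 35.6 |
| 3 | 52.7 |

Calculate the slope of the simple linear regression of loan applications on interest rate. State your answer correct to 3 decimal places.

-7.430

n = 8, Σx = 44, Σy = 262.9, Σxy = 1133.9, Σx² = 284
Sxx = Σx² − (Σx)²/n = 284 − 242 = 42
Sxy = Σxy − (Σx)(Σy)/n = 1133.9 − 1445.95 = -312.05
b = Sxy/Sxx = -312.05/42 = -7.429762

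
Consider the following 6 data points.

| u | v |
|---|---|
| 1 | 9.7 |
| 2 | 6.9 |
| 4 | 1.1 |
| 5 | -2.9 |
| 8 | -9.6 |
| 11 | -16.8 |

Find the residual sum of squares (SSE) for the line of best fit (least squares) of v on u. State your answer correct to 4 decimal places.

2.9027

n = 6, Σx = 31, Σy = -11.6, Σxy = -248.2, Σx² = 231, Σy² = 525.72
Sxx = Σx² − (Σx)²/n = 231 − 160.166667 = 70.833333
Sxy = Σxy − (Σx)(Σy)/n = -248.2 − (-59.933333) = -188.266667
Syy = Σy² − (Σy)²/n = 525.72 − 22.426667 = 503.293333
b = Sxy/Sxx = -188.266667/70.833333 = -2.657882
SSE = Syy − b·Sxy = 503.293333 − (-2.657882)·(-188.266667) = 2.902682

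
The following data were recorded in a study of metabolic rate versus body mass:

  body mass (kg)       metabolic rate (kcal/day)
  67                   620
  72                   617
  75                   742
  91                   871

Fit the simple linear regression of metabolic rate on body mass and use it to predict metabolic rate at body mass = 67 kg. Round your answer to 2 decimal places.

610.40

n = 4, Σx = 305, Σy = 2850, Σxy = 220875, Σx² = 23579
Sxx = Σx² − (Σx)²/n = 23579 − 23256.25 = 322.75
Sxy = Σxy − (Σx)(Σy)/n = 220875 − 217312.5 = 3562.5
b = Sxy/Sxx = 3562.5/322.75 = 11.037955
a = ȳ − b·x̄ = 712.5 − 11.037955·76.25 = -129.144074
ŷ(67) = a + b·67 = -129.144074 + 11.037955·67 = 610.398916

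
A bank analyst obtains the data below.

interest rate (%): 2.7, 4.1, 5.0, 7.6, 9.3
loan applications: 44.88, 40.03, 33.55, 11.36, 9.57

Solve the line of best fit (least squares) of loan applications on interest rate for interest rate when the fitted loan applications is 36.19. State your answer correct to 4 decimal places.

4.3550

n = 5, Σx = 28.7, Σy = 139.39, Σxy = 628.386, Σx² = 193.35
Sxx = Σx² − (Σx)²/n = 193.35 − 164.738 = 28.612
Sxy = Σxy − (Σx)(Σy)/n = 628.386 − 800.0986 = -171.7126
b = Sxy/Sxx = -171.7126/28.612 = -6.001419
a = ȳ − b·x̄ = 27.878 − (-6.001419)·5.74 = 62.326145
Set a + b·x = 36.19: x = (36.19 − 62.326145) / (-6.001419) = 4.354994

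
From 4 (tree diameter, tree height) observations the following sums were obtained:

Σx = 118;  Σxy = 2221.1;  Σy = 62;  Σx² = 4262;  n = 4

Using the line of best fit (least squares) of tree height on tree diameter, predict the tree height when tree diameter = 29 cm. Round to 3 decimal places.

15.249

Sxx = Σx² − (Σx)²/n = 4262 − 3481 = 781
Sxy = Σxy − (Σx)(Σy)/n = 2221.1 − 1829 = 392.1
b = Sxy/Sxx = 392.1/781 = 0.502049
a = ȳ − b·x̄ = 15.5 − 0.502049·29.5 = 0.689565
ŷ(29) = a + b·29 = 0.689565 + 0.502049·29 = 15.248976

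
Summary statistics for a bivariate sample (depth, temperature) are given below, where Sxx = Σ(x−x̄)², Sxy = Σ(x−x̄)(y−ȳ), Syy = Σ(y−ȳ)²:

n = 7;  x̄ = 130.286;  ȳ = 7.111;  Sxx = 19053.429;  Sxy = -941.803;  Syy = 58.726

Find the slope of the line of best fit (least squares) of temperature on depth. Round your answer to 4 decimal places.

b = Sxy/Sxx = -941.803/19053.429 = -0.049430

-0.0494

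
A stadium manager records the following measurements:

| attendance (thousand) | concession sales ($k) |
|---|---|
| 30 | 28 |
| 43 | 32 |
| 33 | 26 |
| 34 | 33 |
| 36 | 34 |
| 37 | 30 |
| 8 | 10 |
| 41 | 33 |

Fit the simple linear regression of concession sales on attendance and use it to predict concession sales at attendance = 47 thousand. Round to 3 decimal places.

37.966

n = 8, Σx = 262, Σy = 226, Σxy = 7963, Σx² = 9404
Sxx = Σx² − (Σx)²/n = 9404 − 8580.5 = 823.5
Sxy = Σxy − (Σx)(Σy)/n = 7963 − 7401.5 = 561.5
b = Sxy/Sxx = 561.5/823.5 = 0.681846
a = ȳ − b·x̄ = 28.25 − 0.681846·32.75 = 5.919551
ŷ(47) = a + b·47 = 5.919551 + 0.681846·47 = 37.966302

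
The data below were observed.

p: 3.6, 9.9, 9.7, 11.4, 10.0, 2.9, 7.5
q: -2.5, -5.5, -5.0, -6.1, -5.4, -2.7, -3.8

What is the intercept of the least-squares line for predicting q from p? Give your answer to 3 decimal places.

-1.142

n = 7, Σx = 55, Σy = -31, Σxy = -271.82, Σx² = 499.68
Sxx = Σx² − (Σx)²/n = 499.68 − 432.142857 = 67.537143
Sxy = Σxy − (Σx)(Σy)/n = -271.82 − (-243.571429) = -28.248571
b = Sxy/Sxx = -28.248571/67.537143 = -0.418267
a = ȳ − b·x̄ = -4.428571 − (-0.418267)·7.857143 = -1.142186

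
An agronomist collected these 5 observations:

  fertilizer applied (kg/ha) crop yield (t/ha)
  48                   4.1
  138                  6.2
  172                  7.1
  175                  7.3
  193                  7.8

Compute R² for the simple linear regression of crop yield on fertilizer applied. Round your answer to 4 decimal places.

n = 5, Σx = 726, Σy = 32.5, Σxy = 5056.5, Σx² = 118806, Σy² = 219.79
Sxx = Σx² − (Σx)²/n = 118806 − 105415.2 = 13390.8
Sxy = Σxy − (Σx)(Σy)/n = 5056.5 − 4719 = 337.5
Syy = Σy² − (Σy)²/n = 219.79 − 211.25 = 8.54
R² = Sxy²/(Sxx·Syy) = (337.5)²/(13390.8·8.54) = 0.996055

0.9961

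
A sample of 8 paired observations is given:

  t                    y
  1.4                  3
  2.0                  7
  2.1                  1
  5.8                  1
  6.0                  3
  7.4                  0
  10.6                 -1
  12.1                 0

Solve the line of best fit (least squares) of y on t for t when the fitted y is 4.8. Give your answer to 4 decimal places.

-1.0259

n = 8, Σx = 47.4, Σy = 14, Σxy = 33.5, Σx² = 393.54
Sxx = Σx² − (Σx)²/n = 393.54 − 280.845 = 112.695
Sxy = Σxy − (Σx)(Σy)/n = 33.5 − 82.95 = -49.45
b = Sxy/Sxx = -49.45/112.695 = -0.438795
a = ȳ − b·x̄ = 1.75 − (-0.438795)·5.925 = 4.349860
Set a + b·x = 4.8: x = (4.8 − 4.349860) / (-0.438795) = -1.025854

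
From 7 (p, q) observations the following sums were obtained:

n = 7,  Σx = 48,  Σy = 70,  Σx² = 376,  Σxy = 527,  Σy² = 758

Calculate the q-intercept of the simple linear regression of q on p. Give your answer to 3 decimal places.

3.122

Sxx = Σx² − (Σx)²/n = 376 − 329.142857 = 46.857143
Sxy = Σxy − (Σx)(Σy)/n = 527 − 480 = 47
b = Sxy/Sxx = 47/46.857143 = 1.003049
a = ȳ − b·x̄ = 10 − 1.003049·6.857143 = 3.121951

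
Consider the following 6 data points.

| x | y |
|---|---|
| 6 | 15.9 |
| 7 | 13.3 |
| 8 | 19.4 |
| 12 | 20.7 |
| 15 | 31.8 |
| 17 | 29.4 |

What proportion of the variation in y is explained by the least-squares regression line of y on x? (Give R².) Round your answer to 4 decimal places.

0.8613

n = 6, Σx = 65, Σy = 130.5, Σxy = 1568.9, Σx² = 807, Σy² = 3110.15
Sxx = Σx² − (Σx)²/n = 807 − 704.166667 = 102.833333
Sxy = Σxy − (Σx)(Σy)/n = 1568.9 − 1413.75 = 155.15
Syy = Σy² − (Σy)²/n = 3110.15 − 2838.375 = 271.775
R² = Sxy²/(Sxx·Syy) = (155.15)²/(102.833333·271.775) = 0.861311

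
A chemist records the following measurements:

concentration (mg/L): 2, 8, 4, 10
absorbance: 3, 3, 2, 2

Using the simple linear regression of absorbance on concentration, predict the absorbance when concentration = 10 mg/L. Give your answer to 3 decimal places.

2.300

n = 4, Σx = 24, Σy = 10, Σxy = 58, Σx² = 184
Sxx = Σx² − (Σx)²/n = 184 − 144 = 40
Sxy = Σxy − (Σx)(Σy)/n = 58 − 60 = -2
b = Sxy/Sxx = -2/40 = -0.05
a = ȳ − b·x̄ = 2.5 − (-0.05)·6 = 2.8
ŷ(10) = a + b·10 = 2.8 + (-0.05)·10 = 2.3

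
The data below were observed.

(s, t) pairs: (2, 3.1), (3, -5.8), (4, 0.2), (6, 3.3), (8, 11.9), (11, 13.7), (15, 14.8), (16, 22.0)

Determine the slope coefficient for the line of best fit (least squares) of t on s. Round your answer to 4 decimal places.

1.5566

n = 8, Σx = 65, Σy = 63.2, Σxy = 829.3, Σx² = 731
Sxx = Σx² − (Σx)²/n = 731 − 528.125 = 202.875
Sxy = Σxy − (Σx)(Σy)/n = 829.3 − 513.5 = 315.8
b = Sxy/Sxx = 315.8/202.875 = 1.556624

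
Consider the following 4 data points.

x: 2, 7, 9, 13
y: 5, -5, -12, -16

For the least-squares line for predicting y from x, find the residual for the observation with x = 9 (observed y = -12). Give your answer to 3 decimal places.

-2.530

n = 4, Σx = 31, Σy = -28, Σxy = -341, Σx² = 303
Sxx = Σx² − (Σx)²/n = 303 − 240.25 = 62.75
Sxy = Σxy − (Σx)(Σy)/n = -341 − (-217) = -124
b = Sxy/Sxx = -124/62.75 = -1.976096
a = ȳ − b·x̄ = -7 − (-1.976096)·7.75 = 8.314741
ŷ(9) = 8.314741 + (-1.976096)·9 = -9.470120
residual = y − ŷ = -12 − (-9.470120) = -2.529880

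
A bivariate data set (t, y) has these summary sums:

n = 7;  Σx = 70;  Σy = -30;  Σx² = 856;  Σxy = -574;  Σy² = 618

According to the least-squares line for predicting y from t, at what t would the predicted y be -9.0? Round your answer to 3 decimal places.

12.684

Sxx = Σx² − (Σx)²/n = 856 − 700 = 156
Sxy = Σxy − (Σx)(Σy)/n = -574 − (-300) = -274
b = Sxy/Sxx = -274/156 = -1.756410
a = ȳ − b·x̄ = -4.285714 − (-1.756410)·10 = 13.278388
Set a + b·x = -9.0: x = (-9.0 − 13.278388) / (-1.756410) = 12.684046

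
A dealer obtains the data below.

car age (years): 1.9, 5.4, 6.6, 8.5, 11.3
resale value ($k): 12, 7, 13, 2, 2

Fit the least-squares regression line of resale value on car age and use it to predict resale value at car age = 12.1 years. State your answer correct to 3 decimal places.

1.021

n = 5, Σx = 33.7, Σy = 36, Σxy = 186, Σx² = 276.27
Sxx = Σx² − (Σx)²/n = 276.27 − 227.138 = 49.132
Sxy = Σxy − (Σx)(Σy)/n = 186 − 242.64 = -56.64
b = Sxy/Sxx = -56.64/49.132 = -1.152813
a = ȳ − b·x̄ = 7.2 − (-1.152813)·6.74 = 14.969958
ŷ(12.1) = a + b·12.1 = 14.969958 + (-1.152813)·12.1 = 1.020923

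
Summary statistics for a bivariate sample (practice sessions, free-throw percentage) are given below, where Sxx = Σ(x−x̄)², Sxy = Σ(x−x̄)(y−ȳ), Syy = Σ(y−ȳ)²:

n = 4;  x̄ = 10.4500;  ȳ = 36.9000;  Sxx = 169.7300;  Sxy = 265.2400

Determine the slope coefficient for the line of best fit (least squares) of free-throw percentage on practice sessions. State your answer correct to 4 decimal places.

1.5627

b = Sxy/Sxx = 265.24/169.73 = 1.562717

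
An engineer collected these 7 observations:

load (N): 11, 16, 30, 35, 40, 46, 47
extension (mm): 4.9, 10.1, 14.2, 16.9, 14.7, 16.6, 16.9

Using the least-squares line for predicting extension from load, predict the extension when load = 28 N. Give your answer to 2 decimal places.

12.27

n = 7, Σx = 225, Σy = 94.3, Σxy = 3378.9, Σx² = 8427
Sxx = Σx² − (Σx)²/n = 8427 − 7232.142857 = 1194.857143
Sxy = Σxy − (Σx)(Σy)/n = 3378.9 − 3031.071429 = 347.828571
b = Sxy/Sxx = 347.828571/1194.857143 = 0.291105
a = ȳ − b·x̄ = 13.471429 − 0.291105·32.142857 = 4.114491
ŷ(28) = a + b·28 = 4.114491 + 0.291105·28 = 12.265423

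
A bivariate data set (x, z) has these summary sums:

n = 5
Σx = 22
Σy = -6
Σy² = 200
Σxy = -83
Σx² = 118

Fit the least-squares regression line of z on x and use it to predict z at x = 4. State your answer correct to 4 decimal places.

Sxx = Σx² − (Σx)²/n = 118 − 96.8 = 21.2
Sxy = Σxy − (Σx)(Σy)/n = -83 − (-26.4) = -56.6
b = Sxy/Sxx = -56.6/21.2 = -2.669811
a = ȳ − b·x̄ = -1.2 − (-2.669811)·4.4 = 10.547170
ŷ(4) = a + b·4 = 10.547170 + (-2.669811)·4 = -0.132075

-0.1321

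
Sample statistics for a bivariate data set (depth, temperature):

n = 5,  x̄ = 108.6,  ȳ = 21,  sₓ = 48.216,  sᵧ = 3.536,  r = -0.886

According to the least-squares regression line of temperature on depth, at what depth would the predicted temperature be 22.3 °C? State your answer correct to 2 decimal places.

88.59

b = r · sᵧ/sₓ = -0.886 · 3.536/48.216 = -0.064976
a = ȳ − b·x̄ = 21 − (-0.064976)·108.6 = 28.056423
Set a + b·x = 22.3: x = (22.3 − 28.056423) / (-0.064976) = 88.592697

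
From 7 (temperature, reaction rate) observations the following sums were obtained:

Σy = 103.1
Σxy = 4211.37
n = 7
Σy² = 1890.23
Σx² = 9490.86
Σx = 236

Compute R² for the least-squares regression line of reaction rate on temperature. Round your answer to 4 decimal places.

Sxx = Σx² − (Σx)²/n = 9490.86 − 7956.571429 = 1534.288571
Sxy = Σxy − (Σx)(Σy)/n = 4211.37 − 3475.942857 = 735.427143
Syy = Σy² − (Σy)²/n = 1890.23 − 1518.515714 = 371.714286
R² = Sxy²/(Sxx·Syy) = (735.427143)²/(1534.288571·371.714286) = 0.948338

0.9483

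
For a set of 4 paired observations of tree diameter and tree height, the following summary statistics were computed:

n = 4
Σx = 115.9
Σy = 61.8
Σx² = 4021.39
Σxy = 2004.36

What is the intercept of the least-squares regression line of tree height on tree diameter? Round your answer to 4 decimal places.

Sxx = Σx² − (Σx)²/n = 4021.39 − 3358.2025 = 663.1875
Sxy = Σxy − (Σx)(Σy)/n = 2004.36 − 1790.655 = 213.705
b = Sxy/Sxx = 213.705/663.1875 = 0.322239
a = ȳ − b·x̄ = 15.45 − 0.322239·28.975 = 6.113120

6.1131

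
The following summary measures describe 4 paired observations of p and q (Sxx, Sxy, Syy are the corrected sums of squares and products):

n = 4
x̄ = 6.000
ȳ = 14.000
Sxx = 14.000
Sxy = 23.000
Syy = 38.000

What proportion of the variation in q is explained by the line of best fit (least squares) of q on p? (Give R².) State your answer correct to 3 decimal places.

R² = Sxy²/(Sxx·Syy) = (23)²/(14·38) = 0.994361

0.994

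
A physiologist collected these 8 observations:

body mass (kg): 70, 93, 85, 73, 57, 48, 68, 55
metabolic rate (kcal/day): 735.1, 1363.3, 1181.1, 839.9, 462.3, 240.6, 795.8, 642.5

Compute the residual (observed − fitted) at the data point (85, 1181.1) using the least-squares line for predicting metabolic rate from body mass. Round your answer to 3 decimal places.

20.081

n = 8, Σx = 549, Σy = 6260.6, Σxy = 467301.9, Σx² = 39305
Sxx = Σx² − (Σx)²/n = 39305 − 37675.125 = 1629.875
Sxy = Σxy − (Σx)(Σy)/n = 467301.9 − 429633.675 = 37668.225
b = Sxy/Sxx = 37668.225/1629.875 = 23.111113
a = ȳ − b·x̄ = 782.575 − 23.111113·68.625 = -803.425117
ŷ(85) = -803.425117 + 23.111113·85 = 1161.019472
residual = y − ŷ = 1181.1 − 1161.019472 = 20.080528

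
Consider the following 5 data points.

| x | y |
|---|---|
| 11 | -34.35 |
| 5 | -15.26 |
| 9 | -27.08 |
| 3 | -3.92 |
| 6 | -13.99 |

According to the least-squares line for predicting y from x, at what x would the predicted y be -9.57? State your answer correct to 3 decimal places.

4.262

n = 5, Σx = 34, Σy = -94.6, Σxy = -793.57, Σx² = 272
Sxx = Σx² − (Σx)²/n = 272 − 231.2 = 40.8
Sxy = Σxy − (Σx)(Σy)/n = -793.57 − (-643.28) = -150.29
b = Sxy/Sxx = -150.29/40.8 = -3.683578
a = ȳ − b·x̄ = -18.92 − (-3.683578)·6.8 = 6.128333
Set a + b·x = -9.57: x = (-9.57 − 6.128333) / (-3.683578) = 4.261707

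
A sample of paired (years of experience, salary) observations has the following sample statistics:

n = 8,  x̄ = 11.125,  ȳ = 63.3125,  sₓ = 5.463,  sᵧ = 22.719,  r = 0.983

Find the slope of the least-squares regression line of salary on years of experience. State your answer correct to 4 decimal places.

b = r · sᵧ/sₓ = 0.983 · 22.719/5.463 = 4.088006

4.0880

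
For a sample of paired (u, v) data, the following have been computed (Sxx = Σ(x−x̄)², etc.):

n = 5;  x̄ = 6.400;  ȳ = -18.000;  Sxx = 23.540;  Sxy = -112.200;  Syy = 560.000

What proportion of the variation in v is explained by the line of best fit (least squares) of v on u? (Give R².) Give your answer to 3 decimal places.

0.955

R² = Sxy²/(Sxx·Syy) = (-112.2)²/(23.54·560) = 0.954973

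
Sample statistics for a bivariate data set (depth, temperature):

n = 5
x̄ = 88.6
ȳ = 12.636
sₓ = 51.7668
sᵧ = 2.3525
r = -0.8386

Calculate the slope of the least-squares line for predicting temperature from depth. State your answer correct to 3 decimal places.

b = r · sᵧ/sₓ = -0.8386 · 2.3525/51.7668 = -0.038109

-0.038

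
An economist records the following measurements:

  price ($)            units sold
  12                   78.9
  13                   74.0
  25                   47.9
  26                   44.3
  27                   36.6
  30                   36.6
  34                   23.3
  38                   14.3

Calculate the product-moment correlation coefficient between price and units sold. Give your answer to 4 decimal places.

-0.9949

n = 8, Σx = 205, Σy = 355.9, Σxy = 7679.9, Σx² = 5843, Σy² = 19384.61
Sxx = Σx² − (Σx)²/n = 5843 − 5253.125 = 589.875
Sxy = Σxy − (Σx)(Σy)/n = 7679.9 − 9119.9375 = -1440.0375
Syy = Σy² − (Σy)²/n = 19384.61 − 15833.10125 = 3551.50875
r = Sxy/√(Sxx·Syy) = -1440.0375/√(2094946.223906) = -1440.0375/1447.392906 = -0.994918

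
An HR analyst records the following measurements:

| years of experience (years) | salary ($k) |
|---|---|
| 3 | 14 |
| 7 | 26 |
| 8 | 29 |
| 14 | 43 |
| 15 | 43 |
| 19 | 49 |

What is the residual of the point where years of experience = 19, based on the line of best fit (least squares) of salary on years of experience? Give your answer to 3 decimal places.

n = 6, Σx = 66, Σy = 204, Σxy = 2634, Σx² = 904
Sxx = Σx² − (Σx)²/n = 904 − 726 = 178
Sxy = Σxy − (Σx)(Σy)/n = 2634 − 2244 = 390
b = Sxy/Sxx = 390/178 = 2.191011
a = ȳ − b·x̄ = 34 − 2.191011·11 = 9.898876
ŷ(19) = 9.898876 + 2.191011·19 = 51.528090
residual = y − ŷ = 49 − 51.528090 = -2.528090

-2.528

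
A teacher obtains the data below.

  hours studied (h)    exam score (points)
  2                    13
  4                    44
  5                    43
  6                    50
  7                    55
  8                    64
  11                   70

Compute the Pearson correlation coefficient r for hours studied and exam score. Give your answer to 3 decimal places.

n = 7, Σx = 43, Σy = 339, Σxy = 2384, Σx² = 315, Σy² = 18475
Sxx = Σx² − (Σx)²/n = 315 − 264.142857 = 50.857143
Sxy = Σxy − (Σx)(Σy)/n = 2384 − 2082.428571 = 301.571429
Syy = Σy² − (Σy)²/n = 18475 − 16417.285714 = 2057.714286
r = Sxy/√(Sxx·Syy) = 301.571429/√(104649.469388) = 301.571429/323.495702 = 0.932227

0.932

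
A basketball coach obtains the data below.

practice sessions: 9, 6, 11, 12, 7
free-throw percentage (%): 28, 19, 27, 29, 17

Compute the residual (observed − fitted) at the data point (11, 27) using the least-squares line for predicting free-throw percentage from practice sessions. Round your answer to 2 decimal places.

n = 5, Σx = 45, Σy = 120, Σxy = 1130, Σx² = 431
Sxx = Σx² − (Σx)²/n = 431 − 405 = 26
Sxy = Σxy − (Σx)(Σy)/n = 1130 − 1080 = 50
b = Sxy/Sxx = 50/26 = 1.923077
a = ȳ − b·x̄ = 24 − 1.923077·9 = 6.692308
ŷ(11) = 6.692308 + 1.923077·11 = 27.846154
residual = y − ŷ = 27 − 27.846154 = -0.846154

-0.85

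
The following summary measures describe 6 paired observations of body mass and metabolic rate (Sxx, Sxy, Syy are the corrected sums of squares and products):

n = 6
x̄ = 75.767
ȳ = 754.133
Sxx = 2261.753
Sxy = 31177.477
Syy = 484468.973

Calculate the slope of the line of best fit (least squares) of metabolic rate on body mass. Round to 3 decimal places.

13.785

b = Sxy/Sxx = 31177.477/2261.753 = 13.784652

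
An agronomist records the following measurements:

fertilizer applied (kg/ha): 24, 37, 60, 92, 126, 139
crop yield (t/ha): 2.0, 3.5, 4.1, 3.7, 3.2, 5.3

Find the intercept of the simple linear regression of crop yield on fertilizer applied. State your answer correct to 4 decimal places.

2.4370

n = 6, Σx = 478, Σy = 21.8, Σxy = 1903.8, Σx² = 49206
Sxx = Σx² − (Σx)²/n = 49206 − 38080.666667 = 11125.333333
Sxy = Σxy − (Σx)(Σy)/n = 1903.8 − 1736.733333 = 167.066667
b = Sxy/Sxx = 167.066667/11125.333333 = 0.015017
a = ȳ − b·x̄ = 3.633333 − 0.015017·79.666667 = 2.436997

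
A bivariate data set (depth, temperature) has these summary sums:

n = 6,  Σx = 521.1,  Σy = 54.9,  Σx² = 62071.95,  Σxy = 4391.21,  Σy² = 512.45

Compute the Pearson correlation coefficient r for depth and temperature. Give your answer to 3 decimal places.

-0.914

Sxx = Σx² − (Σx)²/n = 62071.95 − 45257.535 = 16814.415
Sxy = Σxy − (Σx)(Σy)/n = 4391.21 − 4768.065 = -376.855
Syy = Σy² − (Σy)²/n = 512.45 − 502.335 = 10.115
r = Sxy/√(Sxx·Syy) = -376.855/√(170077.807725) = -376.855/412.404907 = -0.913799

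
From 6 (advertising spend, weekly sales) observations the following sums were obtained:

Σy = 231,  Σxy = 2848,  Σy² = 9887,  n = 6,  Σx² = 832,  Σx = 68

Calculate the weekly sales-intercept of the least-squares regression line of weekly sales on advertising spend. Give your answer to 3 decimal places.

Sxx = Σx² − (Σx)²/n = 832 − 770.666667 = 61.333333
Sxy = Σxy − (Σx)(Σy)/n = 2848 − 2618 = 230
b = Sxy/Sxx = 230/61.333333 = 3.75
a = ȳ − b·x̄ = 38.5 − 3.75·11.333333 = -4

-4.000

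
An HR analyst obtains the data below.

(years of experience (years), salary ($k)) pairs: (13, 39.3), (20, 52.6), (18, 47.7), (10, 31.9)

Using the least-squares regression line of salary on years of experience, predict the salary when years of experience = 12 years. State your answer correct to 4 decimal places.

36.3944

n = 4, Σx = 61, Σy = 171.5, Σxy = 2740.5, Σx² = 993
Sxx = Σx² − (Σx)²/n = 993 − 930.25 = 62.75
Sxy = Σxy − (Σx)(Σy)/n = 2740.5 − 2615.375 = 125.125
b = Sxy/Sxx = 125.125/62.75 = 1.994024
a = ȳ − b·x̄ = 42.875 − 1.994024·15.25 = 12.466135
ŷ(12) = a + b·12 = 12.466135 + 1.994024·12 = 36.394422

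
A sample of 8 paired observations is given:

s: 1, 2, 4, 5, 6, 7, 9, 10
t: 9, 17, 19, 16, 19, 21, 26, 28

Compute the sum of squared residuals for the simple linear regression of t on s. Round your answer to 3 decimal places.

n = 8, Σx = 44, Σy = 155, Σxy = 974, Σx² = 312, Σy² = 3249
Sxx = Σx² − (Σx)²/n = 312 − 242 = 70
Sxy = Σxy − (Σx)(Σy)/n = 974 − 852.5 = 121.5
Syy = Σy² − (Σy)²/n = 3249 − 3003.125 = 245.875
b = Sxy/Sxx = 121.5/70 = 1.735714
SSE = Syy − b·Sxy = 245.875 − 1.735714·121.5 = 34.985714

34.986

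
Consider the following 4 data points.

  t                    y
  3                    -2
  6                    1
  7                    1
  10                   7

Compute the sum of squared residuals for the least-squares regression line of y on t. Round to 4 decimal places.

3.0600

n = 4, Σx = 26, Σy = 7, Σxy = 77, Σx² = 194, Σy² = 55
Sxx = Σx² − (Σx)²/n = 194 − 169 = 25
Sxy = Σxy − (Σx)(Σy)/n = 77 − 45.5 = 31.5
Syy = Σy² − (Σy)²/n = 55 − 12.25 = 42.75
b = Sxy/Sxx = 31.5/25 = 1.26
SSE = Syy − b·Sxy = 42.75 − 1.26·31.5 = 3.06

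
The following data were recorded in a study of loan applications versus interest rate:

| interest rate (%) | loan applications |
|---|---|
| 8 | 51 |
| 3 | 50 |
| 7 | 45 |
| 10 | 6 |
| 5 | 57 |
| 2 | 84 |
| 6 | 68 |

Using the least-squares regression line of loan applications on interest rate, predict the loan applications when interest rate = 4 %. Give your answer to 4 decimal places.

64.2713

n = 7, Σx = 41, Σy = 361, Σxy = 1794, Σx² = 287
Sxx = Σx² − (Σx)²/n = 287 − 240.142857 = 46.857143
Sxy = Σxy − (Σx)(Σy)/n = 1794 − 2114.428571 = -320.428571
b = Sxy/Sxx = -320.428571/46.857143 = -6.838415
a = ȳ − b·x̄ = 51.571429 − (-6.838415)·5.857143 = 91.625
ŷ(4) = a + b·4 = 91.625 + (-6.838415)·4 = 64.271341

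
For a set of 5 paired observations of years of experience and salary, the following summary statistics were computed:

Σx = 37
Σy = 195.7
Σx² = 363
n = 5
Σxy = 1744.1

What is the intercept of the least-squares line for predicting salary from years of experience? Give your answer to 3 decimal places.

14.591

Sxx = Σx² − (Σx)²/n = 363 − 273.8 = 89.2
Sxy = Σxy − (Σx)(Σy)/n = 1744.1 − 1448.18 = 295.92
b = Sxy/Sxx = 295.92/89.2 = 3.317489
a = ȳ − b·x̄ = 39.14 − 3.317489·7.4 = 14.590583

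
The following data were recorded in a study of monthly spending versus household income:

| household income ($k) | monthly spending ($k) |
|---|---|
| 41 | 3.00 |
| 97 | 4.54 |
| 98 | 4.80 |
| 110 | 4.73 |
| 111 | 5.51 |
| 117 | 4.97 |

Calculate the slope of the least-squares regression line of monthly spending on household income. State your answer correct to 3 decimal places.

0.029

n = 6, Σx = 574, Σy = 27.55, Σxy = 2747.18, Σx² = 58804
Sxx = Σx² − (Σx)²/n = 58804 − 54912.666667 = 3891.333333
Sxy = Σxy − (Σx)(Σy)/n = 2747.18 − 2635.616667 = 111.563333
b = Sxy/Sxx = 111.563333/3891.333333 = 0.028670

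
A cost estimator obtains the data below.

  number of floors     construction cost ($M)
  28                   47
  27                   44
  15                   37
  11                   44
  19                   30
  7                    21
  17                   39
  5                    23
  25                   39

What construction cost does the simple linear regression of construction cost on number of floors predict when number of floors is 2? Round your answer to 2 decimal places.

23.63

n = 9, Σx = 154, Σy = 324, Σxy = 6013, Σx² = 3208
Sxx = Σx² − (Σx)²/n = 3208 − 2635.111111 = 572.888889
Sxy = Σxy − (Σx)(Σy)/n = 6013 − 5544 = 469
b = Sxy/Sxx = 469/572.888889 = 0.818658
a = ȳ − b·x̄ = 36 − 0.818658·17.111111 = 21.991854
ŷ(2) = a + b·2 = 21.991854 + 0.818658·2 = 23.629170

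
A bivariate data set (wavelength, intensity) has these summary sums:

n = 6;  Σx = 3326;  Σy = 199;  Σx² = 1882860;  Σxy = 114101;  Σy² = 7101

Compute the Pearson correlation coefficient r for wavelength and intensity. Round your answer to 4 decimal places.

Sxx = Σx² − (Σx)²/n = 1882860 − 1843712.666667 = 39147.333333
Sxy = Σxy − (Σx)(Σy)/n = 114101 − 110312.333333 = 3788.666667
Syy = Σy² − (Σy)²/n = 7101 − 6600.166667 = 500.833333
r = Sxy/√(Sxx·Syy) = 3788.666667/√(19606289.444444) = 3788.666667/4427.898988 = 0.855635

0.8556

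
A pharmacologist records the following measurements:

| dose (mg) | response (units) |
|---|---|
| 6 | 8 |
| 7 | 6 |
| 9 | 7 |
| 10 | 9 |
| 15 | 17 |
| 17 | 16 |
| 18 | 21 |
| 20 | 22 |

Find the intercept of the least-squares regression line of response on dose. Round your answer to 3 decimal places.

-1.568

n = 8, Σx = 102, Σy = 106, Σxy = 1588, Σx² = 1504
Sxx = Σx² − (Σx)²/n = 1504 − 1300.5 = 203.5
Sxy = Σxy − (Σx)(Σy)/n = 1588 − 1351.5 = 236.5
b = Sxy/Sxx = 236.5/203.5 = 1.162162
a = ȳ − b·x̄ = 13.25 − 1.162162·12.75 = -1.567568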